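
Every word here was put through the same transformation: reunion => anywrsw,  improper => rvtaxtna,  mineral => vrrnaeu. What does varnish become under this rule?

ejvwrwq

Shifts by position in reunion: pos 0: r→a (+9), pos 1: e→n (+9), pos 2: u→y (+4), pos 3: n→w (+9), pos 4: i→r (+9), pos 5: o→s (+4) — repeating every 3. The shifts repeat in a cycle of length 3: positions 0,1,… shift by +9, +9, +4, then the pattern repeats.
For varnish: v+9=e, a+9=j, r+4=v, n+9=w, i+9=r, s+4=w, h+9=q.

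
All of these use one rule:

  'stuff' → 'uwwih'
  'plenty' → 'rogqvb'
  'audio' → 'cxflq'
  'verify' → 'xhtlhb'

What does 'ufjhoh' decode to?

scheme

The shifts repeat in a cycle of length 2: positions 0,1,… shift by +2, +3, then the pattern repeats.
Undoing it on ufjhoh: u−2=s, f−3=c, j−2=h, h−3=e, o−2=m, h−3=e.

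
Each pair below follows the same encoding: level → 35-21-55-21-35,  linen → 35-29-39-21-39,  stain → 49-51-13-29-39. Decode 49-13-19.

sad

The formula is n = 2×(alphabet index, a=1) + 11.
Decoding 49-13-19: 49→(49−11)÷2=19=s, 13→(13−11)÷2=1=a, 19→(19−11)÷2=4=d.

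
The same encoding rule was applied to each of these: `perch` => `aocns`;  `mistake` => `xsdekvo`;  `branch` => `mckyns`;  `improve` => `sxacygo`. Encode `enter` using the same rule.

oyeoc

The shift depends on letter class: consonant p→a is +11, but vowel e→o is +10. Vowels shift forward by 10 and consonants shift forward by 11.
For enter: e(vowel)+10=o, n(cons)+11=y, t(cons)+11=e, e(vowel)+10=o, r(cons)+11=c.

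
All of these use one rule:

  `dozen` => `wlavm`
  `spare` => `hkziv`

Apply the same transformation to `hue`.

sfv

Each pair mirrors across the alphabet (d↔w, o↔l, z↔a): positions sum to 25. Each letter is replaced by its mirror in the alphabet: a↔z, b↔y, c↔x, and so on (the Atbash cipher).
Applying it to hue: h↔s, u↔f, e↔v.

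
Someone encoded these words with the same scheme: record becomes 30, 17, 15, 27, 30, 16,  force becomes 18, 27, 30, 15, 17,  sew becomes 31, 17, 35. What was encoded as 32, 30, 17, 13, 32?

Letters become their 1-based position plus 12 (so a→13, b→14, …).
Decoding 32, 30, 17, 13, 32: 32→(32−12)÷1=20=t, 30→(30−12)÷1=18=r, 17→(17−12)÷1=5=e, 13→(13−12)÷1=1=a, 32→(32−12)÷1=20=t.

treat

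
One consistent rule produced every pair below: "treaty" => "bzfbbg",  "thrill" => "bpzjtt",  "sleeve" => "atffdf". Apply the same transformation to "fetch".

The rule splits by letter class: vowels +1, consonants +8.
Applying it to fetch: f(cons)+8=n, e(vowel)+1=f, t(cons)+8=b, c(cons)+8=k, h(cons)+8=p.

nfbkp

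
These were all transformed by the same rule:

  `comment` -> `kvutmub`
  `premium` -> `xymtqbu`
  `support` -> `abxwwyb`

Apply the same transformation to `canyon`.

Shifts by position in comment: pos 0: c→k (+8), pos 1: o→v (+7), pos 2: m→u (+8), pos 3: m→t (+7) — repeating every 2. It's a Vigenère-style cipher with numeric key [8,7]: position i shifts by key[i mod 2].
On canyon: c+8=k, a+7=h, n+8=v, y+7=f, o+8=w, n+7=u.

khvfwu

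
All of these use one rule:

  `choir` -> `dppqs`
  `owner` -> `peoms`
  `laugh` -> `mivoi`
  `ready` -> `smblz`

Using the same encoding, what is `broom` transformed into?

Shifts by position in choir: pos 0: c→d (+1), pos 1: h→p (+8), pos 2: o→p (+1), pos 3: i→q (+8) — repeating every 2. A repeating key of period 2 is used — shifts +1, +8 over and over.
On broom: b+1=c, r+8=z, o+1=p, o+8=w, m+1=n.

czpwn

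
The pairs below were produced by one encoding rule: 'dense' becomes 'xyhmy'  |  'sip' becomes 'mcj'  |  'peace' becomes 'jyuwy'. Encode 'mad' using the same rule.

It's a constant shift of +20 (ROT20).
Applying it to mad: m+20=g, a+20=u, d+20=x.

gux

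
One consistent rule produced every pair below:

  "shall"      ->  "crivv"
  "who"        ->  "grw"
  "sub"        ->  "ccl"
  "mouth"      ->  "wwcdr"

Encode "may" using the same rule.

The shift depends on letter class: consonant s→c is +10, but vowel a→i is +8. Vowels shift forward by 8 and consonants shift forward by 10.
On may: m(cons)+10=w, a(vowel)+8=i, y(cons)+10=i.

wii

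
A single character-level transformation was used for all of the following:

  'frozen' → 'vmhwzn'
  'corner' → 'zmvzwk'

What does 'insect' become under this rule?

The output letters match the input read backwards, each shifted +8: frozen reversed is nezorf. Two steps: reverse the string, then apply a Caesar shift of +8.
On insect: reverse → tcesni; then shift: t+8=b, c+8=k, e+8=m, s+8=a, n+8=v, i+8=q.

bkmavq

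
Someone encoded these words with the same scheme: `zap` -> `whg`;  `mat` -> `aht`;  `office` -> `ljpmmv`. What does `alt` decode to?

The output letters match the input read backwards, each shifted +7: zap reversed is paz. Read the word backwards and shift each letter +7.
Reversing it on alt: shift back: a−7=t, l−7=e, t−7=m → tem; then reverse → met.

met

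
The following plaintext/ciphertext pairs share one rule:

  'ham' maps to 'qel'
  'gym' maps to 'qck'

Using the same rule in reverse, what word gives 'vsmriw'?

senior

The output letters match the input read backwards, each shifted +4: ham reversed is mah. The word is reversed, then every letter is shifted forward by 4.
Decoding vsmriw: shift back: v−4=r, s−4=o, m−4=i, r−4=n, i−4=e, w−4=s → roines; then reverse → senior.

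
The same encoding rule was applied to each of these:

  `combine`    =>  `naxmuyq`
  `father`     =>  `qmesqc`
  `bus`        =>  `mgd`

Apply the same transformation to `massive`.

xmddugq

The shift depends on letter class: consonant c→n is +11, but vowel o→a is +12. Vowels shift forward by 12 and consonants shift forward by 11.
Applying it to massive: m(cons)+11=x, a(vowel)+12=m, s(cons)+11=d, s(cons)+11=d, i(vowel)+12=u, v(cons)+11=g, e(vowel)+12=q.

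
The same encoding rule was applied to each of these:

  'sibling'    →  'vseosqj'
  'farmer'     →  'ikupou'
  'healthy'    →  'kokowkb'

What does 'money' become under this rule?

pyqob

The shift depends on letter class: consonant s→v is +3, but vowel i→s is +10. The rule splits by letter class: vowels +10, consonants +3.
Applying it to money: m(cons)+3=p, o(vowel)+10=y, n(cons)+3=q, e(vowel)+10=o, y(cons)+3=b.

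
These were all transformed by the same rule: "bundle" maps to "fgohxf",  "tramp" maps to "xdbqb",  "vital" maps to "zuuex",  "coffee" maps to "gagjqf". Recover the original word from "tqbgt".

peach

Shifts by position in bundle: pos 0: b→f (+4), pos 1: u→g (+12), pos 2: n→o (+1), pos 3: d→h (+4), pos 4: l→x (+12), pos 5: e→f (+1) — repeating every 3. The shifts repeat in a cycle of length 3: positions 0,1,… shift by +4, +12, +1, then the pattern repeats.
Reversing it on tqbgt: t−4=p, q−12=e, b−1=a, g−4=c, t−12=h.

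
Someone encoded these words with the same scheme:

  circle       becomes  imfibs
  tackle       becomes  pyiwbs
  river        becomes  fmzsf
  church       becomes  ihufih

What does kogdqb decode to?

c(2)→i(8) and i(8)→m(12) fit y≡5x+24 (mod 26); the inverse of 5 mod 26 is 21. Treating letters as 0–25, the rule is x ↦ 5x + 24 (mod 26).
Undoing it on kogdqb: k(10)→21·(10−24)≡18=s; o(14)→21·(14−24)≡24=y; g(6)→21·(6−24)≡12=m; d(3)→21·(3−24)≡1=b; q(16)→21·(16−24)≡14=o; b(1)→21·(1−24)≡11=l (all mod 26).

symbol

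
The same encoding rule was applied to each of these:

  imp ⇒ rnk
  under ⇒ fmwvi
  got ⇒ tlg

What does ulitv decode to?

forge

Each pair mirrors across the alphabet (i↔r, m↔n, p↔k): positions sum to 25. This is the alphabet-reversal cipher (Atbash): a becomes z, b becomes y, etc.
Decoding ulitv: u↔f, l↔o, i↔r, t↔g, v↔e.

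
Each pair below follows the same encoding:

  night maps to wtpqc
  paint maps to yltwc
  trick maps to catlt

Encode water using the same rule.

flcpa

The shift depends on letter class: consonant n→w is +9, but vowel i→t is +11. The rule splits by letter class: vowels +11, consonants +9.
For water: w(cons)+9=f, a(vowel)+11=l, t(cons)+9=c, e(vowel)+11=p, r(cons)+9=a.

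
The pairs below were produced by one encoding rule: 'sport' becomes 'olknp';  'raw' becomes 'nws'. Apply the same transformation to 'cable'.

ywxha

This is a Caesar cipher with shift 22.
On cable: c+22=y, a+22=w, b+22=x, l+22=h, e+22=a.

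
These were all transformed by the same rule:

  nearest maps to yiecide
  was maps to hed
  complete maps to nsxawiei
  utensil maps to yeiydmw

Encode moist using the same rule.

xsmde

The shift depends on letter class: consonant n→y is +11, but vowel e→i is +4. Two shifts are in play — +4 for a/e/i/o/u, +11 for every other letter.
On moist: m(cons)+11=x, o(vowel)+4=s, i(vowel)+4=m, s(cons)+11=d, t(cons)+11=e.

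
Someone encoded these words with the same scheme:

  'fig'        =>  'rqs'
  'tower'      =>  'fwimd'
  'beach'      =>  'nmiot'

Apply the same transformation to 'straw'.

efdii

The shift depends on letter class: consonant f→r is +12, but vowel i→q is +8. Two shifts are in play — +8 for a/e/i/o/u, +12 for every other letter.
For straw: s(cons)+12=e, t(cons)+12=f, r(cons)+12=d, a(vowel)+8=i, w(cons)+12=i.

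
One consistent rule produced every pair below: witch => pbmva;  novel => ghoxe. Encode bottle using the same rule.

uhmmex

It's a constant shift of +19 (ROT19).
For bottle: b+19=u, o+19=h, t+19=m, t+19=m, l+19=e, e+19=x.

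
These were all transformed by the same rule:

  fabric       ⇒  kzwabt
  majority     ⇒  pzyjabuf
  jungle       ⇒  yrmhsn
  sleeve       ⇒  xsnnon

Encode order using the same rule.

f(5)→k(10) and a(0)→z(25) fit y≡23x+25 (mod 26); the inverse of 23 mod 26 is 17. Treating letters as 0–25, the rule is x ↦ 23x + 25 (mod 26).
Applying it to order: o(14)→23·14+25≡9=j; r(17)→23·17+25≡0=a; d(3)→23·3+25≡16=q; e(4)→23·4+25≡13=n; r(17)→23·17+25≡0=a (all mod 26).

jaqna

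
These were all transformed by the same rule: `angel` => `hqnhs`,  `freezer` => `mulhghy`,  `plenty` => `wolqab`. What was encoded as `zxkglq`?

Shifts by position in angel: pos 0: a→h (+7), pos 1: n→q (+3), pos 2: g→n (+7), pos 3: e→h (+3) — repeating every 2. The shifts repeat in a cycle of length 2: positions 0,1,… shift by +7, +3, then the pattern repeats.
Undoing it on zxkglq: z−7=s, x−3=u, k−7=d, g−3=d, l−7=e, q−3=n.

sudden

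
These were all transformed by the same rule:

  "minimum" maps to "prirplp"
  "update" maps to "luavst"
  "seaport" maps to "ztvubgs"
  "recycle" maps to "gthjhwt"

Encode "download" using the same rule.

abxiwbva

m(12)→p(15) and i(8)→r(17) fit y≡19x+21 (mod 26); the inverse of 19 mod 26 is 11. This is an affine cipher: with a=0,…,z=25, each position x becomes (19x+21) mod 26.
Applying it to download: d(3)→19·3+21≡0=a; o(14)→19·14+21≡1=b; w(22)→19·22+21≡23=x; n(13)→19·13+21≡8=i; l(11)→19·11+21≡22=w; o(14)→19·14+21≡1=b; a(0)→19·0+21≡21=v; d(3)→19·3+21≡0=a (all mod 26).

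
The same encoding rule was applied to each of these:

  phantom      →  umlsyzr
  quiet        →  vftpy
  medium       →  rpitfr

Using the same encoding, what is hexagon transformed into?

The rule splits by letter class: vowels +11, consonants +5.
On hexagon: h(cons)+5=m, e(vowel)+11=p, x(cons)+5=c, a(vowel)+11=l, g(cons)+5=l, o(vowel)+11=z, n(cons)+5=s.

mpcllzs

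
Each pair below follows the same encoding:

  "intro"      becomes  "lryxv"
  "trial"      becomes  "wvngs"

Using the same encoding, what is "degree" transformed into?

In intro: i→l is +3, n→r is +4, t→y is +5, r→x is +6 — the shift increases by 1 each position. Each letter shifts forward by (position + 3), i.e. 3, 4, 5, … — the shift grows by one for each successive letter.
On degree: d+3=g, e+4=i, g+5=l, r+6=x, e+7=l, e+8=m.

gilxlm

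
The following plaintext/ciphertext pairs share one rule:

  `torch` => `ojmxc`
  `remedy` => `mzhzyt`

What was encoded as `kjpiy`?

pound

Compare letters: t→o is +21, o→j is +21, r→m is +21 — a constant shift. This is a Caesar cipher with shift 21.
Decoding kjpiy: k−21=p, j−21=o, p−21=u, i−21=n, y−21=d.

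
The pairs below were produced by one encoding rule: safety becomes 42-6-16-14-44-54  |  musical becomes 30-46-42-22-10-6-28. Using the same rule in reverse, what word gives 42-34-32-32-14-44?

sonnet

Each letter becomes 2×(its alphabet position, a=1..z=26) + 4.
Undoing it on 42-34-32-32-14-44: 42→(42−4)÷2=19=s, 34→(34−4)÷2=15=o, 32→(32−4)÷2=14=n, 32→(32−4)÷2=14=n, 14→(14−4)÷2=5=e, 44→(44−4)÷2=20=t.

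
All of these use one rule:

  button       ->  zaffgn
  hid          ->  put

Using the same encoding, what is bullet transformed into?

The output letters match the input read backwards, each shifted +12: button reversed is nottub. Two steps: reverse the string, then apply a Caesar shift of +12.
On bullet: reverse → tellub; then shift: t+12=f, e+12=q, l+12=x, l+12=x, u+12=g, b+12=n.

fqxxgn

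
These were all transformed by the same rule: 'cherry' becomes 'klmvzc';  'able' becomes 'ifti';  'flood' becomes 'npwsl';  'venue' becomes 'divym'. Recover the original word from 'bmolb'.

The shifts repeat in a cycle of length 2: positions 0,1,… shift by +8, +4, then the pattern repeats.
Decoding bmolb: b−8=t, m−4=i, o−8=g, l−4=h, b−8=t.

tight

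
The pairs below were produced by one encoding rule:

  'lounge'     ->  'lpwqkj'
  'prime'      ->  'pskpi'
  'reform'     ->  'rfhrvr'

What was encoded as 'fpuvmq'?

In lounge: l→l is +0, o→p is +1, u→w is +2, n→q is +3 — the shift increases by 1 each position. Each letter shifts forward by its position index (0, 1, 2, …) — the shift grows by one for each successive letter.
Decoding fpuvmq: f−0=f, p−1=o, u−2=s, v−3=s, m−4=i, q−5=l.

fossil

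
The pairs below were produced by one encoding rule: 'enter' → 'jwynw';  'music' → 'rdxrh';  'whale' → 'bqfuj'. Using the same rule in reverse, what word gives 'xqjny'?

Shifts by position in enter: pos 0: e→j (+5), pos 1: n→w (+9), pos 2: t→y (+5), pos 3: e→n (+9) — repeating every 2. The shifts repeat in a cycle of length 2: positions 0,1,… shift by +5, +9, then the pattern repeats.
Reversing it on xqjny: x−5=s, q−9=h, j−5=e, n−9=e, y−5=t.

sheet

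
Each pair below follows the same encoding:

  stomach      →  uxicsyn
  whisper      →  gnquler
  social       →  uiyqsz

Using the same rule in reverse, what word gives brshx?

draft

s(18)→u(20) and t(19)→x(23) fit y≡3x+18 (mod 26); the inverse of 3 mod 26 is 9. Each letter's alphabet position (a=0..z=25) is mapped through 3·x+18 mod 26 — an affine cipher.
Reversing it on brshx: b(1)→9·(1−18)≡3=d; r(17)→9·(17−18)≡17=r; s(18)→9·(18−18)≡0=a; h(7)→9·(7−18)≡5=f; x(23)→9·(23−18)≡19=t (all mod 26).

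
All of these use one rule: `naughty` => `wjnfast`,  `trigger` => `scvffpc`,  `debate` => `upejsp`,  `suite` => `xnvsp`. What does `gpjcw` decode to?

n(13)→w(22) and a(0)→j(9) fit y≡21x+9 (mod 26); the inverse of 21 mod 26 is 5. Treating letters as 0–25, the rule is x ↦ 21x + 9 (mod 26).
Undoing it on gpjcw: g(6)→5·(6−9)≡11=l; p(15)→5·(15−9)≡4=e; j(9)→5·(9−9)≡0=a; c(2)→5·(2−9)≡17=r; w(22)→5·(22−9)≡13=n (all mod 26).

learn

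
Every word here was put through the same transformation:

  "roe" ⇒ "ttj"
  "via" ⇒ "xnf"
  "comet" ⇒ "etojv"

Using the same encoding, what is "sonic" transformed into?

utpne

The shift depends on letter class: consonant r→t is +2, but vowel o→t is +5. The rule splits by letter class: vowels +5, consonants +2.
Applying it to sonic: s(cons)+2=u, o(vowel)+5=t, n(cons)+2=p, i(vowel)+5=n, c(cons)+2=e.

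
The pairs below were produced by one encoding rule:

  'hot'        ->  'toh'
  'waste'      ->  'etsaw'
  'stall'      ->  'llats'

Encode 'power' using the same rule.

rewop

The word is simply reversed.
For power: reverse → rewop.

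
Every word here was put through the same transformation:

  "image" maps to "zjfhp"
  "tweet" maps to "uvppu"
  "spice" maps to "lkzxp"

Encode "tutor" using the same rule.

i(8)→z(25) and m(12)→j(9) fit y≡9x+5 (mod 26); the inverse of 9 mod 26 is 3. Treating letters as 0–25, the rule is x ↦ 9x + 5 (mod 26).
On tutor: t(19)→9·19+5≡20=u; u(20)→9·20+5≡3=d; t(19)→9·19+5≡20=u; o(14)→9·14+5≡1=b; r(17)→9·17+5≡2=c (all mod 26).

udubc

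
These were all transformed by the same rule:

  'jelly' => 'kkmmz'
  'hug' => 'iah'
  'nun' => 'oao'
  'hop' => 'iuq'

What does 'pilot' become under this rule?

qomuu

The shift depends on letter class: consonant j→k is +1, but vowel e→k is +6. The rule splits by letter class: vowels +6, consonants +1.
Applying it to pilot: p(cons)+1=q, i(vowel)+6=o, l(cons)+1=m, o(vowel)+6=u, t(cons)+1=u.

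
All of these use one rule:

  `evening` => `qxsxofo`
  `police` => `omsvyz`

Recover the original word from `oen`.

due

The output letters match the input read backwards, each shifted +10: evening reversed is gnineve. The word is reversed, then every letter is shifted forward by 10.
Decoding oen: shift back: o−10=e, e−10=u, n−10=d → eud; then reverse → due.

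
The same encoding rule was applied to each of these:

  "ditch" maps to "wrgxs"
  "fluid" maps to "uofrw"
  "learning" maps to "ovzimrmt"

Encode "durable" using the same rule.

wfizyov

Each pair mirrors across the alphabet (d↔w, i↔r, t↔g): positions sum to 25. Letters are reflected about the middle of the alphabet (position → 25−position): Atbash.
Applying it to durable: d↔w, u↔f, r↔i, a↔z, b↔y, l↔o, e↔v.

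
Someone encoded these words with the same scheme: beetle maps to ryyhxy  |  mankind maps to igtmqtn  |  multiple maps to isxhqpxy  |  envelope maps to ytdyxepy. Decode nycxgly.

declare

b(1)→r(17) and e(4)→y(24) fit y≡11x+6 (mod 26); the inverse of 11 mod 26 is 19. Each letter's alphabet position (a=0..z=25) is mapped through 11·x+6 mod 26 — an affine cipher.
Reversing it on nycxgly: n(13)→19·(13−6)≡3=d; y(24)→19·(24−6)≡4=e; c(2)→19·(2−6)≡2=c; x(23)→19·(23−6)≡11=l; g(6)→19·(6−6)≡0=a; l(11)→19·(11−6)≡17=r; y(24)→19·(24−6)≡4=e (all mod 26).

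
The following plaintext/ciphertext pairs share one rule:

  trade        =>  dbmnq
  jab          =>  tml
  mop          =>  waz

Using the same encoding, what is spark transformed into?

The shift depends on letter class: consonant t→d is +10, but vowel a→m is +12. The rule splits by letter class: vowels +12, consonants +10.
For spark: s(cons)+10=c, p(cons)+10=z, a(vowel)+12=m, r(cons)+10=b, k(cons)+10=u.

czmbu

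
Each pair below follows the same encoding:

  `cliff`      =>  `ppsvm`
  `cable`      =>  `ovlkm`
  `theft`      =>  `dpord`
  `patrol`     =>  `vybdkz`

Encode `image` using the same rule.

oqkws

Two steps: reverse the string, then apply a Caesar shift of +10.
Applying it to image: reverse → egami; then shift: e+10=o, g+10=q, a+10=k, m+10=w, i+10=s.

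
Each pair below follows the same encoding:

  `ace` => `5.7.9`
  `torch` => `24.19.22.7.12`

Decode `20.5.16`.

The number is (letter's place in the alphabet, a=1) + 4.
Reversing it on 20.5.16: 20→(20−4)÷1=16=p, 5→(5−4)÷1=1=a, 16→(16−4)÷1=12=l.

pal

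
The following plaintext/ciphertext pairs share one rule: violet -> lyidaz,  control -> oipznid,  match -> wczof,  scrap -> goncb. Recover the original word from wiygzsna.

Each letter's alphabet position (a=0..z=25) is mapped through 19·x+2 mod 26 — an affine cipher.
Decoding wiygzsna: w(22)→11·(22−2)≡12=m; i(8)→11·(8−2)≡14=o; y(24)→11·(24−2)≡8=i; g(6)→11·(6−2)≡18=s; z(25)→11·(25−2)≡19=t; s(18)→11·(18−2)≡20=u; n(13)→11·(13−2)≡17=r; a(0)→11·(0−2)≡4=e (all mod 26).

moisture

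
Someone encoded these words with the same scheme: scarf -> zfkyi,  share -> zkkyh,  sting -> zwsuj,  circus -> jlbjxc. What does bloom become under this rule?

ioyvp

Shifts by position in scarf: pos 0: s→z (+7), pos 1: c→f (+3), pos 2: a→k (+10), pos 3: r→y (+7), pos 4: f→i (+3) — repeating every 3. The shifts repeat in a cycle of length 3: positions 0,1,… shift by +7, +3, +10, then the pattern repeats.
Applying it to bloom: b+7=i, l+3=o, o+10=y, o+7=v, m+3=p.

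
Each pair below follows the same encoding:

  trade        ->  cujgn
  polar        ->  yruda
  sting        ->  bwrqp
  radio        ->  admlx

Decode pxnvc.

Shifts by position in trade: pos 0: t→c (+9), pos 1: r→u (+3), pos 2: a→j (+9), pos 3: d→g (+3) — repeating every 2. The shifts repeat in a cycle of length 2: positions 0,1,… shift by +9, +3, then the pattern repeats.
Undoing it on pxnvc: p−9=g, x−3=u, n−9=e, v−3=s, c−9=t.

guest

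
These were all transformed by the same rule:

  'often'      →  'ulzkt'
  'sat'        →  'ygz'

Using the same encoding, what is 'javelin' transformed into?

pgbkrot

Compare letters: o→u is +6, f→l is +6, t→z is +6 — a constant shift. Every letter moves 6 places later in the alphabet, wrapping around z→a.
On javelin: j+6=p, a+6=g, v+6=b, e+6=k, l+6=r, i+6=o, n+6=t.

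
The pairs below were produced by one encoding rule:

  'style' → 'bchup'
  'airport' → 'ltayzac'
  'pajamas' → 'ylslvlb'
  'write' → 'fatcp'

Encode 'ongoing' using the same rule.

The shift depends on letter class: consonant s→b is +9, but vowel e→p is +11. Vowels shift forward by 11 and consonants shift forward by 9.
Applying it to ongoing: o(vowel)+11=z, n(cons)+9=w, g(cons)+9=p, o(vowel)+11=z, i(vowel)+11=t, n(cons)+9=w, g(cons)+9=p.

zwpztwp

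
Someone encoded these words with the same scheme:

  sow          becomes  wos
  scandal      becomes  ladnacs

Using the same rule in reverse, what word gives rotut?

tutor

The output letters match the input read backwards: sow reversed is wos. The word is simply reversed.
Reversing it on rotut: then reverse → tutor.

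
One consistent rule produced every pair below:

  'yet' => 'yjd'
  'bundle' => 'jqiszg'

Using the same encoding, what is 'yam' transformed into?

The output letters match the input read backwards, each shifted +5: yet reversed is tey. Two steps: reverse the string, then apply a Caesar shift of +5.
For yam: reverse → may; then shift: m+5=r, a+5=f, y+5=d.

rfd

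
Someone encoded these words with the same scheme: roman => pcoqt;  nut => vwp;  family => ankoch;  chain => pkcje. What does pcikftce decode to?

cardigan

The output letters match the input read backwards, each shifted +2: roman reversed is namor. The word is reversed, then every letter is shifted forward by 2.
Undoing it on pcikftce: shift back: p−2=n, c−2=a, i−2=g, k−2=i, f−2=d, t−2=r, c−2=a, e−2=c → nagidrac; then reverse → cardigan.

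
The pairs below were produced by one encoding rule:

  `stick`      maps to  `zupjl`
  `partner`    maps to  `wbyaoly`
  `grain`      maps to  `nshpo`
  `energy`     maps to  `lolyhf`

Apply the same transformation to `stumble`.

Shifts by position in stick: pos 0: s→z (+7), pos 1: t→u (+1), pos 2: i→p (+7), pos 3: c→j (+7), pos 4: k→l (+1) — repeating every 3. The shifts repeat in a cycle of length 3: positions 0,1,… shift by +7, +1, +7, then the pattern repeats.
On stumble: s+7=z, t+1=u, u+7=b, m+7=t, b+1=c, l+7=s, e+7=l.

zubtcsl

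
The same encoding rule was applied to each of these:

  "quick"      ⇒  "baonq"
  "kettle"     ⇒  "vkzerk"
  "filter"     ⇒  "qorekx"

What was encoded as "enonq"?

Shifts by position in quick: pos 0: q→b (+11), pos 1: u→a (+6), pos 2: i→o (+6), pos 3: c→n (+11), pos 4: k→q (+6) — repeating every 3. It's a Vigenère-style cipher with numeric key [11,6,6]: position i shifts by key[i mod 3].
Undoing it on enonq: e−11=t, n−6=h, o−6=i, n−11=c, q−6=k.

thick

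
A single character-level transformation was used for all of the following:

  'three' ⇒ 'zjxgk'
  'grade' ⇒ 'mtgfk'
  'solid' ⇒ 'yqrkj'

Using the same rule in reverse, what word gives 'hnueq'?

block

Shifts by position in three: pos 0: t→z (+6), pos 1: h→j (+2), pos 2: r→x (+6), pos 3: e→g (+2) — repeating every 2. It's a Vigenère-style cipher with numeric key [6,2]: position i shifts by key[i mod 2].
Decoding hnueq: h−6=b, n−2=l, u−6=o, e−2=c, q−6=k.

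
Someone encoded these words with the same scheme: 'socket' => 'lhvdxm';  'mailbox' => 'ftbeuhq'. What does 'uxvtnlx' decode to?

because

Compare letters: s→l is +19, o→h is +19, c→v is +19 — a constant shift. This is a Caesar cipher with shift 19.
Decoding uxvtnlx: u−19=b, x−19=e, v−19=c, t−19=a, n−19=u, l−19=s, x−19=e.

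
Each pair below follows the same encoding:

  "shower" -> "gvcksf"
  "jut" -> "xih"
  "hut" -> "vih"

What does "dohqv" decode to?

patch

Compare letters: s→g is +14, h→v is +14, o→c is +14 — a constant shift. It's a constant shift of +14 (ROT14).
Decoding dohqv: d−14=p, o−14=a, h−14=t, q−14=c, v−14=h.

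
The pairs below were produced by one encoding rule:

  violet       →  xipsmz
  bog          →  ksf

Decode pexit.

The output letters match the input read backwards, each shifted +4: violet reversed is teloiv. Two steps: reverse the string, then apply a Caesar shift of +4.
Reversing it on pexit: shift back: p−4=l, e−4=a, x−4=t, i−4=e, t−4=p → latep; then reverse → petal.

petal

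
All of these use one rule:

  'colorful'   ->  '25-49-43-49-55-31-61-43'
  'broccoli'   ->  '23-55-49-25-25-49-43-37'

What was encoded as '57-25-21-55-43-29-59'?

Each letter becomes 2×(its alphabet position, a=1..z=26) + 19.
Decoding 57-25-21-55-43-29-59: 57→(57−19)÷2=19=s, 25→(25−19)÷2=3=c, 21→(21−19)÷2=1=a, 55→(55−19)÷2=18=r, 43→(43−19)÷2=12=l, 29→(29−19)÷2=5=e, 59→(59−19)÷2=20=t.

scarlet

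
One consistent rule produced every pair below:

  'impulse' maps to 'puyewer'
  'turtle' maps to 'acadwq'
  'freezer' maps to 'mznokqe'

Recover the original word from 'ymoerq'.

In impulse: i→p is +7, m→u is +8, p→y is +9, u→e is +10 — the shift increases by 1 each position. The shift increases by 1 at each position, starting from +7: 7, 8, 9, ….
Reversing it on ymoerq: y−7=r, m−8=e, o−9=f, e−10=u, r−11=g, q−12=e.

refuge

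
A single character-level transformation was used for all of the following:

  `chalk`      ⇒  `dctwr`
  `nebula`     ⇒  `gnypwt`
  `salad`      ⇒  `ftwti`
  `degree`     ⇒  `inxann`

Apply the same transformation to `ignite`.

hxghkn

c(2)→d(3) and h(7)→c(2) fit y≡5x+19 (mod 26); the inverse of 5 mod 26 is 21. This is an affine cipher: with a=0,…,z=25, each position x becomes (5x+19) mod 26.
For ignite: i(8)→5·8+19≡7=h; g(6)→5·6+19≡23=x; n(13)→5·13+19≡6=g; i(8)→5·8+19≡7=h; t(19)→5·19+19≡10=k; e(4)→5·4+19≡13=n (all mod 26).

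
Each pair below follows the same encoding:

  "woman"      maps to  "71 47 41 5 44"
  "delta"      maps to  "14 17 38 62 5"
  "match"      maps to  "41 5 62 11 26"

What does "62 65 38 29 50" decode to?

tulip

w(#23)→71 and o(#15)→47: differences scale by 3, so n = 3·pos + 2. The formula is n = 3×(alphabet index, a=1) + 2.
Reversing it on 62 65 38 29 50: 62→(62−2)÷3=20=t, 65→(65−2)÷3=21=u, 38→(38−2)÷3=12=l, 29→(29−2)÷3=9=i, 50→(50−2)÷3=16=p.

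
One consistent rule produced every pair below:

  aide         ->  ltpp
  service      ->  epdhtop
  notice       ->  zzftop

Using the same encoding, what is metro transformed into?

ypfdz

The shift depends on letter class: consonant d→p is +12, but vowel a→l is +11. Two shifts are in play — +11 for a/e/i/o/u, +12 for every other letter.
Applying it to metro: m(cons)+12=y, e(vowel)+11=p, t(cons)+12=f, r(cons)+12=d, o(vowel)+11=z.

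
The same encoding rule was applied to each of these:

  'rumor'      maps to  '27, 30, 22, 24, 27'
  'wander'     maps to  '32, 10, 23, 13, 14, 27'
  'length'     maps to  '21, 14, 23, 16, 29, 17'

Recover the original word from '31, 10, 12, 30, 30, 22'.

r is letter #18 and maps to 27: an offset of 9. The number is (letter's place in the alphabet, a=1) + 9.
Reversing it on 31, 10, 12, 30, 30, 22: 31→(31−9)÷1=22=v, 10→(10−9)÷1=1=a, 12→(12−9)÷1=3=c, 30→(30−9)÷1=21=u, 30→(30−9)÷1=21=u, 22→(22−9)÷1=13=m.

vacuum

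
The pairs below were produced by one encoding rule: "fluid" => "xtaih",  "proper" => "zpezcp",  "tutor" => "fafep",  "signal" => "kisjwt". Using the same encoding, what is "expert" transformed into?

clzcpf

This is an affine cipher: with a=0,…,z=25, each position x becomes (21x+22) mod 26.
Applying it to expert: e(4)→21·4+22≡2=c; x(23)→21·23+22≡11=l; p(15)→21·15+22≡25=z; e(4)→21·4+22≡2=c; r(17)→21·17+22≡15=p; t(19)→21·19+22≡5=f (all mod 26).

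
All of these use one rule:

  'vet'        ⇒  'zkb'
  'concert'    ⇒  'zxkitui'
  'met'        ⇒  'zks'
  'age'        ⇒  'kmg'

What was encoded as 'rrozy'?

The output letters match the input read backwards, each shifted +6: vet reversed is tev. Two steps: reverse the string, then apply a Caesar shift of +6.
Undoing it on rrozy: shift back: r−6=l, r−6=l, o−6=i, z−6=t, y−6=s → llits; then reverse → still.

still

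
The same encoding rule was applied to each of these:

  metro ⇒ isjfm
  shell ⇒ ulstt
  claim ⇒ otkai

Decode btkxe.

m(12)→i(8) and e(4)→s(18) fit y≡15x+10 (mod 26); the inverse of 15 mod 26 is 7. Treating letters as 0–25, the rule is x ↦ 15x + 10 (mod 26).
Decoding btkxe: b(1)→7·(1−10)≡15=p; t(19)→7·(19−10)≡11=l; k(10)→7·(10−10)≡0=a; x(23)→7·(23−10)≡13=n; e(4)→7·(4−10)≡10=k (all mod 26).

plank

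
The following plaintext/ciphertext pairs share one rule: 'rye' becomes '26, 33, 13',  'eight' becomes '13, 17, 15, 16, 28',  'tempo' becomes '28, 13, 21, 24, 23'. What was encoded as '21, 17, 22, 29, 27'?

minus

r is letter #18 and maps to 26: an offset of 8. Letters become their 1-based position plus 8 (so a→9, b→10, …).
Reversing it on 21, 17, 22, 29, 27: 21→(21−8)÷1=13=m, 17→(17−8)÷1=9=i, 22→(22−8)÷1=14=n, 29→(29−8)÷1=21=u, 27→(27−8)÷1=19=s.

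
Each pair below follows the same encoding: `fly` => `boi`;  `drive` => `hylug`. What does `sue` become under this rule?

hxv

The word is reversed, then every letter is shifted forward by 3.
Applying it to sue: reverse → eus; then shift: e+3=h, u+3=x, s+3=v.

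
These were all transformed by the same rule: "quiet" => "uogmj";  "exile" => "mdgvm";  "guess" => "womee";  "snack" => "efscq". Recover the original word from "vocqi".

q(16)→u(20) and u(20)→o(14) fit y≡5x+18 (mod 26); the inverse of 5 mod 26 is 21. Treating letters as 0–25, the rule is x ↦ 5x + 18 (mod 26).
Reversing it on vocqi: v(21)→21·(21−18)≡11=l; o(14)→21·(14−18)≡20=u; c(2)→21·(2−18)≡2=c; q(16)→21·(16−18)≡10=k; i(8)→21·(8−18)≡24=y (all mod 26).

lucky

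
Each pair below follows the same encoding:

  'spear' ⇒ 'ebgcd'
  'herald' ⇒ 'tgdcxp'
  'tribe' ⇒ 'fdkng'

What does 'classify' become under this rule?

oxceekrk

The shift depends on letter class: consonant s→e is +12, but vowel e→g is +2. Vowels shift forward by 2 and consonants shift forward by 12.
On classify: c(cons)+12=o, l(cons)+12=x, a(vowel)+2=c, s(cons)+12=e, s(cons)+12=e, i(vowel)+2=k, f(cons)+12=r, y(cons)+12=k.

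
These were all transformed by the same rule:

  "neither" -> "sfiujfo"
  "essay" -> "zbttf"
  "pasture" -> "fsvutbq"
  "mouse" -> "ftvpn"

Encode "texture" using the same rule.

The output letters match the input read backwards, each shifted +1: neither reversed is rehtien. Read the word backwards and shift each letter +1.
For texture: reverse → erutxet; then shift: e+1=f, r+1=s, u+1=v, t+1=u, x+1=y, e+1=f, t+1=u.

fsvuyfu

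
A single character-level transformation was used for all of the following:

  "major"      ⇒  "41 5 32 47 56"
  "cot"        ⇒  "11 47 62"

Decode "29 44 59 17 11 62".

m(#13)→41 and a(#1)→5: differences scale by 3, so n = 3·pos + 2. Each letter becomes 3×(its alphabet position, a=1..z=26) + 2.
Reversing it on 29 44 59 17 11 62: 29→(29−2)÷3=9=i, 44→(44−2)÷3=14=n, 59→(59−2)÷3=19=s, 17→(17−2)÷3=5=e, 11→(11−2)÷3=3=c, 62→(62−2)÷3=20=t.

insect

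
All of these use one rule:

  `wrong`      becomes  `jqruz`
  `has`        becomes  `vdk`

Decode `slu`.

The output letters match the input read backwards, each shifted +3: wrong reversed is gnorw. Read the word backwards and shift each letter +3.
Undoing it on slu: shift back: s−3=p, l−3=i, u−3=r → pir; then reverse → rip.

rip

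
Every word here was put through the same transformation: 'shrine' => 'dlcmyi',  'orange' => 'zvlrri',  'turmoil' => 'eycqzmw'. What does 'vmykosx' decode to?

Shifts by position in shrine: pos 0: s→d (+11), pos 1: h→l (+4), pos 2: r→c (+11), pos 3: i→m (+4) — repeating every 2. It's a Vigenère-style cipher with numeric key [11,4]: position i shifts by key[i mod 2].
Decoding vmykosx: v−11=k, m−4=i, y−11=n, k−4=g, o−11=d, s−4=o, x−11=m.

kingdom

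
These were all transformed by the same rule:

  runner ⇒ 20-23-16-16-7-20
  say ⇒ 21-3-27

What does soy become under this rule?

21-17-27

r is letter #18 and maps to 20: an offset of 2. The number is (letter's place in the alphabet, a=1) + 2.
On soy: s=19→21, o=15→17, y=25→27.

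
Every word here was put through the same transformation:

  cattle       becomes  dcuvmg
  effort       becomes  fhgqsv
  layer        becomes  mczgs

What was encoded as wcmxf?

It's a Vigenère-style cipher with numeric key [1,2]: position i shifts by key[i mod 2].
Decoding wcmxf: w−1=v, c−2=a, m−1=l, x−2=v, f−1=e.

valve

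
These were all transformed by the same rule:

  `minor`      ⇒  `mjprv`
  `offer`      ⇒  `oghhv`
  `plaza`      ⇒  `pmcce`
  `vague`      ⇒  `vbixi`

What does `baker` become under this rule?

In minor: m→m is +0, i→j is +1, n→p is +2, o→r is +3 — the shift increases by 1 each position. Each letter shifts forward by its position index (0, 1, 2, …) — the shift grows by one for each successive letter.
For baker: b+0=b, a+1=b, k+2=m, e+3=h, r+4=v.

bbmhv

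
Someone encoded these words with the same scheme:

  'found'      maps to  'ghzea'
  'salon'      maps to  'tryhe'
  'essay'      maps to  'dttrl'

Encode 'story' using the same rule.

Treating letters as 0–25, the rule is x ↦ 3x + 17 (mod 26).
For story: s(18)→3·18+17≡19=t; t(19)→3·19+17≡22=w; o(14)→3·14+17≡7=h; r(17)→3·17+17≡16=q; y(24)→3·24+17≡11=l (all mod 26).

twhql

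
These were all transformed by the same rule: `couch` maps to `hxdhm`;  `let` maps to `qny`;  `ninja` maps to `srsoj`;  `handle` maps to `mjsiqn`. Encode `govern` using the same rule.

The shift depends on letter class: consonant c→h is +5, but vowel o→x is +9. Vowels shift forward by 9 and consonants shift forward by 5.
For govern: g(cons)+5=l, o(vowel)+9=x, v(cons)+5=a, e(vowel)+9=n, r(cons)+5=w, n(cons)+5=s.

lxanws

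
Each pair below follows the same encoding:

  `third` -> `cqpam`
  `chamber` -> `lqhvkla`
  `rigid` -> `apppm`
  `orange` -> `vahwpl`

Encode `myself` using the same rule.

vhbluo

Two shifts are in play — +7 for a/e/i/o/u, +9 for every other letter.
For myself: m(cons)+9=v, y(cons)+9=h, s(cons)+9=b, e(vowel)+7=l, l(cons)+9=u, f(cons)+9=o.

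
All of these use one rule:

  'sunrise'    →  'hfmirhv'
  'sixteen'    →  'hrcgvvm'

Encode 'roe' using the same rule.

ilv

Each pair mirrors across the alphabet (s↔h, u↔f, n↔m): positions sum to 25. Letters are reflected about the middle of the alphabet (position → 25−position): Atbash.
On roe: r↔i, o↔l, e↔v.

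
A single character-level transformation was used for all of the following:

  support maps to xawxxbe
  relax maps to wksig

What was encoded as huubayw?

In support: s→x is +5, u→a is +6, p→w is +7, p→x is +8 — the shift increases by 1 each position. Letter i (0-indexed) is shifted by i+5, so successive shifts are 5, 6, 7, ….
Undoing it on huubayw: h−5=c, u−6=o, u−7=n, b−8=t, a−9=r, y−10=o, w−11=l.

control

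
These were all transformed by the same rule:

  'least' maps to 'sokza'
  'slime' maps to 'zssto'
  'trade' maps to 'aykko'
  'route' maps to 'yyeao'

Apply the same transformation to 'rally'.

The shift depends on letter class: consonant l→s is +7, but vowel e→o is +10. Vowels shift forward by 10 and consonants shift forward by 7.
For rally: r(cons)+7=y, a(vowel)+10=k, l(cons)+7=s, l(cons)+7=s, y(cons)+7=f.

ykssf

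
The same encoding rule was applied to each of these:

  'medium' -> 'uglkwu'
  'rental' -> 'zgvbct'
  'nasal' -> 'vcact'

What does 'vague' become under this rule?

The shift depends on letter class: consonant m→u is +8, but vowel e→g is +2. The rule splits by letter class: vowels +2, consonants +8.
On vague: v(cons)+8=d, a(vowel)+2=c, g(cons)+8=o, u(vowel)+2=w, e(vowel)+2=g.

dcowg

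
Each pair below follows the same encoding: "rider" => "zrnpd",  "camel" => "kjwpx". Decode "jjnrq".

Letter i (0-indexed) is shifted by i+8, so successive shifts are 8, 9, 10, ….
Decoding jjnrq: j−8=b, j−9=a, n−10=d, r−11=g, q−12=e.

badge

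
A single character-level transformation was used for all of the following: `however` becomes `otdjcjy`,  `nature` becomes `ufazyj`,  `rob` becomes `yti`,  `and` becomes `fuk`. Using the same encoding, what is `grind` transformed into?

The shift depends on letter class: consonant h→o is +7, but vowel o→t is +5. Vowels shift forward by 5 and consonants shift forward by 7.
Applying it to grind: g(cons)+7=n, r(cons)+7=y, i(vowel)+5=n, n(cons)+7=u, d(cons)+7=k.

nynuk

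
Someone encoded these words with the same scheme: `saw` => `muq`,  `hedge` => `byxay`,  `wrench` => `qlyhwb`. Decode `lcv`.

Compare letters: s→m is +20, a→u is +20, w→q is +20 — a constant shift. Each letter is shifted forward by 20 in the alphabet (a Caesar shift of +20).
Undoing it on lcv: l−20=r, c−20=i, v−20=b.

rib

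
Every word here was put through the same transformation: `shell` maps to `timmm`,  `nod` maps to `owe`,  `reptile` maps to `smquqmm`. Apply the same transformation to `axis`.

iyqt

The shift depends on letter class: consonant s→t is +1, but vowel e→m is +8. Vowels shift forward by 8 and consonants shift forward by 1.
For axis: a(vowel)+8=i, x(cons)+1=y, i(vowel)+8=q, s(cons)+1=t.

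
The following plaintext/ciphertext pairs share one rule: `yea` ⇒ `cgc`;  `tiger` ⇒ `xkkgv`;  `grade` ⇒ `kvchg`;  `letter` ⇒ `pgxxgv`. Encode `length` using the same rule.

Two shifts are in play — +2 for a/e/i/o/u, +4 for every other letter.
For length: l(cons)+4=p, e(vowel)+2=g, n(cons)+4=r, g(cons)+4=k, t(cons)+4=x, h(cons)+4=l.

pgrkxl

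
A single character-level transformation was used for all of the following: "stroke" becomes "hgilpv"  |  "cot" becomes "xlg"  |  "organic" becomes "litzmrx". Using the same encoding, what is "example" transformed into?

vcznkov

Each pair mirrors across the alphabet (s↔h, t↔g, r↔i): positions sum to 25. Letters are reflected about the middle of the alphabet (position → 25−position): Atbash.
For example: e↔v, x↔c, a↔z, m↔n, p↔k, l↔o, e↔v.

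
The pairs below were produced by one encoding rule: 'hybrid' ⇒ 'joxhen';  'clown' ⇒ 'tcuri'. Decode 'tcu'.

The output letters match the input read backwards, each shifted +6: hybrid reversed is dirbyh. The word is reversed, then every letter is shifted forward by 6.
Undoing it on tcu: shift back: t−6=n, c−6=w, u−6=o → nwo; then reverse → own.

own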